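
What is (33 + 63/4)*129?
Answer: 25155/4 ≈ 6288.8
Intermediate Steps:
(33 + 63/4)*129 = (195/4)*129 = 25155/4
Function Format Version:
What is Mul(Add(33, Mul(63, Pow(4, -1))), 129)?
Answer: Rational(25155, 4) ≈ 6288.8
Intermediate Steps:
Mul(Add(33, Mul(63, Pow(4, -1))), 129) = Mul(Add(33, Mul(63, Rational(1, 4))), 129) = Mul(Add(33, Rational(63, 4)), 129) = Mul(Rational(195, 4), 129) = Rational(25155, 4)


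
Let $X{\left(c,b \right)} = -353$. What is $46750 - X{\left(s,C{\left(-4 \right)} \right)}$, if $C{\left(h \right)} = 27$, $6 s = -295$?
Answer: $47103$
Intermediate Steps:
$s = - \frac{295}{6}$ ($s = \frac{1}{6} \left(-295\right) = - \frac{295}{6} \approx -49.167$)
$46750 - X{\left(s,C{\left(-4 \right)} \right)} = 46750 - -353 = 46750 + 353 = 47103$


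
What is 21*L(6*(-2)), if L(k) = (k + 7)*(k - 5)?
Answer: 1785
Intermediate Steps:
L(k) = (-5 + k)*(7 + k) (L(k) = (7 + k)*(-5 + k) = (-5 + k)*(7 + k))
21*L(6*(-2)) = 21*(-35 + (6*(-2))² + 2*(6*(-2))) = 21*(-35 + (-12)² + 2*(-12)) = 21*(-35 + 144 - 24) = 21*85 = 1785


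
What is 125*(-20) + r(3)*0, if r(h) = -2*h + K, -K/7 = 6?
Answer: -2500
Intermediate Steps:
K = -42 (K = -7*6 = -42)
r(h) = -42 - 2*h (r(h) = -2*h - 42 = -42 - 2*h)
125*(-20) + r(3)*0 = 125*(-20) + (-42 - 2*3)*0 = -2500 + (-42 - 6)*0 = -2500 - 48*0 = -2500 + 0 = -2500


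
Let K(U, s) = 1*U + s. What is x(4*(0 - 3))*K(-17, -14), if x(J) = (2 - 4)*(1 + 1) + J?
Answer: 496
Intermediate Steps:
K(U, s) = U + s
x(J) = -4 + J (x(J) = -2*2 + J = -4 + J)
x(4*(0 - 3))*K(-17, -14) = (-4 + 4*(0 - 3))*(-17 - 14) = (-4 + 4*(-3))*(-31) = (-4 - 12)*(-31) = -16*(-31) = 496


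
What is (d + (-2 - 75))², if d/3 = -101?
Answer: 144400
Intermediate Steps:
d = -303 (d = 3*(-101) = -303)
(d + (-2 - 75))² = (-303 + (-2 - 75))² = (-303 - 77)² = (-380)² = 144400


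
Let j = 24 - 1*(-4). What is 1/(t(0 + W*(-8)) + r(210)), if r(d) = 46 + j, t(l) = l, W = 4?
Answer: 1/42 ≈ 0.023810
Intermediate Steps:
j = 28 (j = 24 + 4 = 28)
r(d) = 74 (r(d) = 46 + 28 = 74)
1/(t(0 + W*(-8)) + r(210)) = 1/((0 + 4*(-8)) + 74) = 1/((0 - 32) + 74) = 1/(-32 + 74) = 1/42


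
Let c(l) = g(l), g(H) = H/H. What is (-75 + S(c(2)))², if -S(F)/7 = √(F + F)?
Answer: 5723 + 1050*√2 ≈ 7207.9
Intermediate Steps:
g(H) = 1
c(l) = 1
S(F) = -7*√2*√F (S(F) = -7*√(F + F) = -7*√2*√F)
(-75 + S(c(2)))² = (-75 - 7*√2*√1)² = (-75 - 7*√2*1)² = (-75 - 7*√2)²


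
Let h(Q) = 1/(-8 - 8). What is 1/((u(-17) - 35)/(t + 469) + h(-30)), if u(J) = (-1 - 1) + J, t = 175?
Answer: -2576/377 ≈ -6.8329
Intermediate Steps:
h(Q) = -1/16 (h(Q) = 1/(-16) = -1/16)
u(J) = -2 + J
1/((u(-17) - 35)/(t + 469) + h(-30)) = 1/(((-2 - 17) - 35)/(175 + 469) - 1/16) = 1/((-19 - 35)/644 - 1/16) = 1/(-54*1/644 - 1/16) = 1/(-27/322 - 1/16) = 1/(-377/2576) = -2576/377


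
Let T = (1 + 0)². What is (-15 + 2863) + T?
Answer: 2849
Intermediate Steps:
T = 1 (T = 1² = 1)
(-15 + 2863) + T = (-15 + 2863) + 1 = 2848 + 1 = 2849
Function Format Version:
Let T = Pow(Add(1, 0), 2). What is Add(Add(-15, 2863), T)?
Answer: 2849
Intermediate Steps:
T = 1 (T = Pow(1, 2) = 1)
Add(Add(-15, 2863), T) = Add(Add(-15, 2863), 1) = Add(2848, 1) = 2849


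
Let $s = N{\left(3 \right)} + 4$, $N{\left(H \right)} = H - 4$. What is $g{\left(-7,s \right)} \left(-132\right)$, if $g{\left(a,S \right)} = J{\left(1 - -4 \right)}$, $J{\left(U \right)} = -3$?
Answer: $396$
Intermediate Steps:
$N{\left(H \right)} = -4 + H$
$s = 3$ ($s = \left(-4 + 3\right) + 4 = -1 + 4 = 3$)
$g{\left(a,S \right)} = -3$
$g{\left(-7,s \right)} \left(-132\right) = \left(-3\right) \left(-132\right) = 396$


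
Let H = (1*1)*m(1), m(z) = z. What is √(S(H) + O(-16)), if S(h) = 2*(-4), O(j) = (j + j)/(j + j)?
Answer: I*√7 ≈ 2.6458*I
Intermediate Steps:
O(j) = 1 (O(j) = (2*j)/((2*j)) = (2*j)*(1/(2*j)) = 1)
H = 1 (H = (1*1)*1 = 1*1 = 1)
S(h) = -8
√(S(H) + O(-16)) = √(-8 + 1) = √(-7) = I*√7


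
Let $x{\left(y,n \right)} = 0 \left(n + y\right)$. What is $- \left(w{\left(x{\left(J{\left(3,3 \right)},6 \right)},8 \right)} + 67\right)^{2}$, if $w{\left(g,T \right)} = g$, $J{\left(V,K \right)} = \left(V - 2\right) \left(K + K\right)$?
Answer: $-4489$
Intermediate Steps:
$J{\left(V,K \right)} = 2 K \left(-2 + V\right)$ ($J{\left(V,K \right)} = \left(-2 + V\right) 2 K = 2 K \left(-2 + V\right)$)
$x{\left(y,n \right)} = 0$
$- \left(w{\left(x{\left(J{\left(3,3 \right)},6 \right)},8 \right)} + 67\right)^{2} = - \left(0 + 67\right)^{2} = - 67^{2} = \left(-1\right) 4489 = -4489$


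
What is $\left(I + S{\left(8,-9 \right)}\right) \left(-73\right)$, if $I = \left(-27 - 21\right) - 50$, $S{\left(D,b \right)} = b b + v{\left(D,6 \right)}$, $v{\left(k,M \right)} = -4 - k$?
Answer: $2117$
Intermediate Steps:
$S{\left(D,b \right)} = -4 + b^{2} - D$ ($S{\left(D,b \right)} = b b - \left(4 + D\right) = b^{2} - \left(4 + D\right) = -4 + b^{2} - D$)
$I = -98$ ($I = -48 - 50 = -98$)
$\left(I + S{\left(8,-9 \right)}\right) \left(-73\right) = \left(-98 - \left(12 - 81\right)\right) \left(-73\right) = \left(-98 - -69\right) \left(-73\right) = \left(-98 + 69\right) \left(-73\right) = \left(-29\right) \left(-73\right) = 2117$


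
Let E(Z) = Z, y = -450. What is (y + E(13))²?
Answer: 190969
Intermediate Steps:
(y + E(13))² = (-450 + 13)² = (-437)² = 190969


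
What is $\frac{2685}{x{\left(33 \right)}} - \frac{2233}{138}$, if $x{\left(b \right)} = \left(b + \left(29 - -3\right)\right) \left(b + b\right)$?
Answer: $- \frac{153484}{9867} \approx -15.555$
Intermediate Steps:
$x{\left(b \right)} = 2 b \left(32 + b\right)$ ($x{\left(b \right)} = \left(b + \left(29 + 3\right)\right) 2 b = \left(b + 32\right) 2 b = \left(32 + b\right) 2 b = 2 b \left(32 + b\right)$)
$\frac{2685}{x{\left(33 \right)}} - \frac{2233}{138} = \frac{2685}{2 \cdot 33 \left(32 + 33\right)} - \frac{2233}{138} = \frac{2685}{2 \cdot 33 \cdot 65} - \frac{2233}{138} = \frac{2685}{4290} - \frac{2233}{138} = 2685 \cdot \frac{1}{4290} - \frac{2233}{138} = \frac{179}{286} - \frac{2233}{138} = - \frac{153484}{9867}$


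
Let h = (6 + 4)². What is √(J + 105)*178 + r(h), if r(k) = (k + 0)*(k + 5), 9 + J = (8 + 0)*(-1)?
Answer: 10500 + 356*√22 ≈ 12170.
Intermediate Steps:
J = -17 (J = -9 + (8 + 0)*(-1) = -9 + 8*(-1) = -9 - 8 = -17)
h = 100 (h = 10² = 100)
r(k) = k*(5 + k)
√(J + 105)*178 + r(h) = √(-17 + 105)*178 + 100*(5 + 100) = √88*178 + 100*105 = (2*√22)*178 + 10500 = 356*√22 + 10500 = 10500 + 356*√22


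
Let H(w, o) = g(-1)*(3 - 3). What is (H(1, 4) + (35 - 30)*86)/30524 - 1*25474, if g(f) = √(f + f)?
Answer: -388783973/15262 ≈ -25474.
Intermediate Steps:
g(f) = √2*√f (g(f) = √(2*f) = √2*√f)
H(w, o) = 0 (H(w, o) = (√2*√(-1))*(3 - 3) = (√2*I)*0 = (I*√2)*0 = 0)
(H(1, 4) + (35 - 30)*86)/30524 - 1*25474 = (0 + (35 - 30)*86)/30524 - 1*25474 = (0 + 5*86)*(1/30524) - 25474 = (0 + 430)*(1/30524) - 25474 = 430*(1/30524) - 25474 = 215/15262 - 25474 = -388783973/15262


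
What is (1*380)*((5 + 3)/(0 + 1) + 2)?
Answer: 3800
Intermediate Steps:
(1*380)*((5 + 3)/(0 + 1) + 2) = 380*(8/1 + 2) = 380*(8*1 + 2) = 380*(8 + 2) = 380*10 = 3800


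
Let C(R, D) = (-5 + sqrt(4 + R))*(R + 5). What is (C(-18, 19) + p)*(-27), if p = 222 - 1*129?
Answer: -4266 + 351*I*sqrt(14) ≈ -4266.0 + 1313.3*I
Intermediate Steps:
p = 93 (p = 222 - 129 = 93)
C(R, D) = (-5 + sqrt(4 + R))*(5 + R)
(C(-18, 19) + p)*(-27) = ((-25 - 5*(-18) + 5*sqrt(4 - 18) - 18*sqrt(4 - 18)) + 93)*(-27) = ((-25 + 90 + 5*sqrt(-14) - 18*I*sqrt(14)) + 93)*(-27) = ((-25 + 90 + 5*(I*sqrt(14)) - 18*I*sqrt(14)) + 93)*(-27) = ((-25 + 90 + 5*I*sqrt(14) - 18*I*sqrt(14)) + 93)*(-27) = ((65 - 13*I*sqrt(14)) + 93)*(-27) = (158 - 13*I*sqrt(14))*(-27) = -4266 + 351*I*sqrt(14)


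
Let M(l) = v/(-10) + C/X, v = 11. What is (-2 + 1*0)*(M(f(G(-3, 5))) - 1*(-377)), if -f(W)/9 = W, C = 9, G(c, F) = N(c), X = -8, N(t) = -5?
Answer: -14991/20 ≈ -749.55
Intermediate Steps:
G(c, F) = -5
f(W) = -9*W
M(l) = -89/40 (M(l) = 11/(-10) + 9/(-8) = 11*(-⅒) + 9*(-⅛) = -11/10 - 9/8 = -89/40)
(-2 + 1*0)*(M(f(G(-3, 5))) - 1*(-377)) = (-2 + 1*0)*(-89/40 - 1*(-377)) = (-2 + 0)*(-89/40 + 377) = -2*14991/40 = -14991/20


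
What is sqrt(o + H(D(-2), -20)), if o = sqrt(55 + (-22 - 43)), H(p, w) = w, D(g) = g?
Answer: sqrt(-20 + I*sqrt(10)) ≈ 0.35246 + 4.486*I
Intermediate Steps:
o = I*sqrt(10) (o = sqrt(55 - 65) = sqrt(-10) = I*sqrt(10) ≈ 3.1623*I)
sqrt(o + H(D(-2), -20)) = sqrt(I*sqrt(10) - 20) = sqrt(-20 + I*sqrt(10))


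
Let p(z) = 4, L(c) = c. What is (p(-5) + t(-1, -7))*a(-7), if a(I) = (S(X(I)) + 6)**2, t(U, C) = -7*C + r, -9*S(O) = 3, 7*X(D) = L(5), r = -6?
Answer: 13583/9 ≈ 1509.2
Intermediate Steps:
X(D) = 5/7 (X(D) = (1/7)*5 = 5/7)
S(O) = -1/3 (S(O) = -1/9*3 = -1/3)
t(U, C) = -6 - 7*C (t(U, C) = -7*C - 6 = -6 - 7*C)
a(I) = 289/9 (a(I) = (-1/3 + 6)**2 = (17/3)**2 = 289/9)
(p(-5) + t(-1, -7))*a(-7) = (4 + (-6 - 7*(-7)))*(289/9) = (4 + (-6 + 49))*(289/9) = (4 + 43)*(289/9) = 47*(289/9) = 13583/9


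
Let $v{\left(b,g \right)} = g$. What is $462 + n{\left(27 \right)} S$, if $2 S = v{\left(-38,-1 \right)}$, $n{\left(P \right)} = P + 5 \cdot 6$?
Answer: $\frac{867}{2} \approx 433.5$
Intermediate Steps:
$n{\left(P \right)} = 30 + P$ ($n{\left(P \right)} = P + 30 = 30 + P$)
$S = - \frac{1}{2}$ ($S = \frac{1}{2} \left(-1\right) = - \frac{1}{2} \approx -0.5$)
$462 + n{\left(27 \right)} S = 462 + \left(30 + 27\right) \left(- \frac{1}{2}\right) = 462 + 57 \left(- \frac{1}{2}\right) = 462 - \frac{57}{2} = \frac{867}{2}$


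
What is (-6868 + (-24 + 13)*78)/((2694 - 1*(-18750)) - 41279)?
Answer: 7726/19835 ≈ 0.38951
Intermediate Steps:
(-6868 + (-24 + 13)*78)/((2694 - 1*(-18750)) - 41279) = (-6868 - 11*78)/((2694 + 18750) - 41279) = (-6868 - 858)/(21444 - 41279) = -7726/(-19835) = -7726*(-1/19835) = 7726/19835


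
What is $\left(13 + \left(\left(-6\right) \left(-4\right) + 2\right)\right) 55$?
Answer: $2145$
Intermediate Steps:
$\left(13 + \left(\left(-6\right) \left(-4\right) + 2\right)\right) 55 = \left(13 + \left(24 + 2\right)\right) 55 = \left(13 + 26\right) 55 = 39 \cdot 55 = 2145$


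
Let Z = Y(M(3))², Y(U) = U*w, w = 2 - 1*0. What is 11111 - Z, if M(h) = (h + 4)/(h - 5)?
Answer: 11062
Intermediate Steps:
M(h) = (4 + h)/(-5 + h)
w = 2 (w = 2 + 0 = 2)
Y(U) = 2*U (Y(U) = U*2 = 2*U)
Z = 49 (Z = (2*((4 + 3)/(-5 + 3)))² = (2*(7/(-2)))² = (2*(-½*7))² = (2*(-7/2))² = (-7)² = 49)
11111 - Z = 11111 - 1*49 = 11111 - 49 = 11062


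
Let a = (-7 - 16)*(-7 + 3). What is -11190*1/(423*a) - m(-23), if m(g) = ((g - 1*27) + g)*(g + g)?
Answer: -21781853/6486 ≈ -3358.3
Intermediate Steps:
a = 92 (a = -23*(-4) = 92)
m(g) = 2*g*(-27 + 2*g) (m(g) = ((g - 27) + g)*(2*g) = ((-27 + g) + g)*(2*g) = (-27 + 2*g)*(2*g) = 2*g*(-27 + 2*g))
-11190*1/(423*a) - m(-23) = -11190/(423*92) - 2*(-23)*(-27 + 2*(-23)) = -11190/38916 - 2*(-23)*(-27 - 46) = -11190*1/38916 - 2*(-23)*(-73) = -1865/6486 - 1*3358 = -1865/6486 - 3358 = -21781853/6486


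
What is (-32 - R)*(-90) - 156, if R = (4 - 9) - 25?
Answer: 24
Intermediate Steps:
R = -30 (R = -5 - 25 = -30)
(-32 - R)*(-90) - 156 = (-32 - 1*(-30))*(-90) - 156 = (-32 + 30)*(-90) - 156 = -2*(-90) - 156 = 180 - 156 = 24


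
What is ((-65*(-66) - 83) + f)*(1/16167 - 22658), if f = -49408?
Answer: 5519221171295/5389 ≈ 1.0242e+9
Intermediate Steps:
((-65*(-66) - 83) + f)*(1/16167 - 22658) = ((-65*(-66) - 83) - 49408)*(1/16167 - 22658) = ((4290 - 83) - 49408)*(1/16167 - 22658) = (4207 - 49408)*(-366311885/16167) = -45201*(-366311885/16167) = 5519221171295/5389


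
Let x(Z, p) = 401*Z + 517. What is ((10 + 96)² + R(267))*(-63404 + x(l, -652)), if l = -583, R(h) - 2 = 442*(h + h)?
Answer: -73356404220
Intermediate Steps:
R(h) = 2 + 884*h (R(h) = 2 + 442*(h + h) = 2 + 442*(2*h) = 2 + 884*h)
x(Z, p) = 517 + 401*Z
((10 + 96)² + R(267))*(-63404 + x(l, -652)) = ((10 + 96)² + (2 + 884*267))*(-63404 + (517 + 401*(-583))) = (106² + (2 + 236028))*(-63404 + (517 - 233783)) = (11236 + 236030)*(-63404 - 233266) = 247266*(-296670) = -73356404220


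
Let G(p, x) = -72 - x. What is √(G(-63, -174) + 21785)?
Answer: √21887 ≈ 147.94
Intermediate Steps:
√(G(-63, -174) + 21785) = √((-72 - 1*(-174)) + 21785) = √((-72 + 174) + 21785) = √(102 + 21785) = √21887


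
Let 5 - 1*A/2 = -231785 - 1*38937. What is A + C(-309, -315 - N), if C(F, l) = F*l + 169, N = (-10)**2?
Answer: 669858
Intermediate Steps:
N = 100
A = 541454 (A = 10 - 2*(-231785 - 1*38937) = 10 - 2*(-231785 - 38937) = 10 - 2*(-270722) = 10 + 541444 = 541454)
C(F, l) = 169 + F*l
A + C(-309, -315 - N) = 541454 + (169 - 309*(-315 - 1*100)) = 541454 + (169 - 309*(-315 - 100)) = 541454 + (169 - 309*(-415)) = 541454 + (169 + 128235) = 541454 + 128404 = 669858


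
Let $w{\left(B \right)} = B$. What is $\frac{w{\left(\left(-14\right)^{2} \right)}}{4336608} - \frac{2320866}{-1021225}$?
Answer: $\frac{2516221555657}{1107163126200} \approx 2.2727$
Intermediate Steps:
$\frac{w{\left(\left(-14\right)^{2} \right)}}{4336608} - \frac{2320866}{-1021225} = \frac{\left(-14\right)^{2}}{4336608} - \frac{2320866}{-1021225} = 196 \cdot \frac{1}{4336608} - - \frac{2320866}{1021225} = \frac{49}{1084152} + \frac{2320866}{1021225} = \frac{2516221555657}{1107163126200}$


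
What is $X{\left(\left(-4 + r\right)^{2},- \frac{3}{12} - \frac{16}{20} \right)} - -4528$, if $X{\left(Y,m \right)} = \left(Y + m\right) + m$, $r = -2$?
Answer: $\frac{45619}{10} \approx 4561.9$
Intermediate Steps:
$X{\left(Y,m \right)} = Y + 2 m$
$X{\left(\left(-4 + r\right)^{2},- \frac{3}{12} - \frac{16}{20} \right)} - -4528 = \left(\left(-4 - 2\right)^{2} + 2 \left(- \frac{3}{12} - \frac{16}{20}\right)\right) - -4528 = \left(\left(-6\right)^{2} + 2 \left(\left(-3\right) \frac{1}{12} - \frac{4}{5}\right)\right) + 4528 = \left(36 + 2 \left(- \frac{1}{4} - \frac{4}{5}\right)\right) + 4528 = \left(36 + 2 \left(- \frac{21}{20}\right)\right) + 4528 = \left(36 - \frac{21}{10}\right) + 4528 = \frac{339}{10} + 4528 = \frac{45619}{10}$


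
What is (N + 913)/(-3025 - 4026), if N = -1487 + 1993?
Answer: -129/641 ≈ -0.20125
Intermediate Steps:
N = 506
(N + 913)/(-3025 - 4026) = (506 + 913)/(-3025 - 4026) = 1419/(-7051) = 1419*(-1/7051) = -129/641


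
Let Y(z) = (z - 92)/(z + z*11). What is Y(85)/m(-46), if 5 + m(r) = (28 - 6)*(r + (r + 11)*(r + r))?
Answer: -7/71219460 ≈ -9.8288e-8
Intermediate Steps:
m(r) = -5 + 22*r + 44*r*(11 + r) (m(r) = -5 + (28 - 6)*(r + (r + 11)*(r + r)) = -5 + 22*(r + (11 + r)*(2*r)) = -5 + 22*(r + 2*r*(11 + r)) = -5 + (22*r + 44*r*(11 + r)) = -5 + 22*r + 44*r*(11 + r))
Y(z) = (-92 + z)/(12*z) (Y(z) = (-92 + z)/(z + 11*z) = (-92 + z)/((12*z)) = (-92 + z)*(1/(12*z)) = (-92 + z)/(12*z))
Y(85)/m(-46) = ((1/12)*(-92 + 85)/85)/(-5 + 44*(-46)**2 + 506*(-46)) = ((1/12)*(1/85)*(-7))/(-5 + 44*2116 - 23276) = -7/(1020*(-5 + 93104 - 23276)) = -7/1020/69823 = -7/1020*1/69823 = -7/71219460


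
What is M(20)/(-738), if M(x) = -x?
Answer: 10/369 ≈ 0.027100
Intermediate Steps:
M(20)/(-738) = -1*20/(-738) = -20*(-1/738) = 10/369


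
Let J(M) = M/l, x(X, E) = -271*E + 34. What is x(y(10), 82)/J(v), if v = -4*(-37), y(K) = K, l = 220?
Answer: -1220340/37 ≈ -32982.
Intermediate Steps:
x(X, E) = 34 - 271*E
v = 148
J(M) = M/220
x(y(10), 82)/J(v) = (34 - 271*82)/(((1/220)*148)) = (34 - 22222)/(37/55) = -22188*55/37 = -1220340/37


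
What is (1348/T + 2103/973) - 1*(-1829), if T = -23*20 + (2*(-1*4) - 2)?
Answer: 418048398/228655 ≈ 1828.3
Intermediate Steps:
T = -470 (T = -460 + (2*(-4) - 2) = -460 + (-8 - 2) = -460 - 10 = -470)
(1348/T + 2103/973) - 1*(-1829) = (1348/(-470) + 2103/973) - 1*(-1829) = (1348*(-1/470) + 2103*(1/973)) + 1829 = (-674/235 + 2103/973) + 1829 = -161597/228655 + 1829 = 418048398/228655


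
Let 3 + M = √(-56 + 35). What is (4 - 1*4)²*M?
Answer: 0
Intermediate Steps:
M = -3 + I*√21 (M = -3 + √(-56 + 35) = -3 + √(-21) = -3 + I*√21 ≈ -3.0 + 4.5826*I)
(4 - 1*4)²*M = (4 - 1*4)²*(-3 + I*√21) = (4 - 4)²*(-3 + I*√21) = 0²*(-3 + I*√21) = 0*(-3 + I*√21) = 0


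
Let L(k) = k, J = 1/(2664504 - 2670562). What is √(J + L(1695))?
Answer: √62205415922/6058 ≈ 41.170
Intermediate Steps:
J = -1/6058 (J = 1/(-6058) = -1/6058 ≈ -0.00016507)
√(J + L(1695)) = √(-1/6058 + 1695) = √(10268309/6058) = √62205415922/6058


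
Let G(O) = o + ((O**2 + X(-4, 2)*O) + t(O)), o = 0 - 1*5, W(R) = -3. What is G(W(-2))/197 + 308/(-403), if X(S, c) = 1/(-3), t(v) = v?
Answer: -59870/79391 ≈ -0.75412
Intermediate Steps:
X(S, c) = -1/3
o = -5 (o = 0 - 5 = -5)
G(O) = -5 + O**2 + 2*O/3 (G(O) = -5 + ((O**2 - O/3) + O) = -5 + (O**2 + 2*O/3) = -5 + O**2 + 2*O/3)
G(W(-2))/197 + 308/(-403) = (-5 + (-3)**2 + (2/3)*(-3))/197 + 308/(-403) = (-5 + 9 - 2)*(1/197) + 308*(-1/403) = 2*(1/197) - 308/403 = 2/197 - 308/403 = -59870/79391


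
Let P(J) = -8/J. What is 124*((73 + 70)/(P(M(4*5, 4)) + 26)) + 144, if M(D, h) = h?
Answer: 5297/6 ≈ 882.83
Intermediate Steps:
124*((73 + 70)/(P(M(4*5, 4)) + 26)) + 144 = 124*((73 + 70)/(-8/4 + 26)) + 144 = 124*(143/(-8*¼ + 26)) + 144 = 124*(143/(-2 + 26)) + 144 = 124*(143/24) + 144 = 4433/6 + 144 = 5297/6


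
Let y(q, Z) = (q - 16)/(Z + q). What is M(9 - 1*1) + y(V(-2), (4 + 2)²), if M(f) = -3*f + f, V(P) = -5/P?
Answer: -1259/77 ≈ -16.351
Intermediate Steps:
M(f) = -2*f
y(q, Z) = (-16 + q)/(Z + q)
M(9 - 1*1) + y(V(-2), (4 + 2)²) = -2*(9 - 1*1) + (-16 - 5/(-2))/((4 + 2)² - 5/(-2)) = -2*(9 - 1) + (-16 - 5*(-½))/(6² - 5*(-½)) = -2*8 + (-16 + 5/2)/(36 + 5/2) = -16 - 27/2/(77/2) = -16 + (2/77)*(-27/2) = -16 - 27/77 = -1259/77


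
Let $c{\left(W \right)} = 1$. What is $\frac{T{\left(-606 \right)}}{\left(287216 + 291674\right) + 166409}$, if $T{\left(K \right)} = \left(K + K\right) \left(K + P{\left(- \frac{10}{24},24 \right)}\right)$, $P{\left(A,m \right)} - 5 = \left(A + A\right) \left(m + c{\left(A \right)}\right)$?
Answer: $\frac{753662}{745299} \approx 1.0112$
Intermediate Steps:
$P{\left(A,m \right)} = 5 + 2 A \left(1 + m\right)$ ($P{\left(A,m \right)} = 5 + \left(A + A\right) \left(m + 1\right) = 5 + 2 A \left(1 + m\right)$)
$T{\left(K \right)} = 2 K \left(- \frac{95}{6} + K\right)$ ($T{\left(K \right)} = \left(K + K\right) \left(K + \left(5 + 2 \left(- \frac{10}{24}\right) + 2 \left(- \frac{10}{24}\right) 24\right)\right) = 2 K \left(K + \left(5 + 2 \left(\left(-10\right) \frac{1}{24}\right) + 2 \left(\left(-10\right) \frac{1}{24}\right) 24\right)\right) = 2 K \left(K + \left(5 + 2 \left(- \frac{5}{12}\right) + 2 \left(- \frac{5}{12}\right) 24\right)\right) = 2 K \left(K - \frac{95}{6}\right) = 2 K \left(- \frac{95}{6} + K\right)$)
$\frac{T{\left(-606 \right)}}{\left(287216 + 291674\right) + 166409} = \frac{\frac{1}{3} \left(-606\right) \left(-95 + 6 \left(-606\right)\right)}{\left(287216 + 291674\right) + 166409} = \frac{\frac{1}{3} \left(-606\right) \left(-95 - 3636\right)}{578890 + 166409} = \frac{\frac{1}{3} \left(-606\right) \left(-3731\right)}{745299} = 753662 \cdot \frac{1}{745299} = \frac{753662}{745299}$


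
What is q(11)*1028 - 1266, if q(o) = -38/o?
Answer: -52990/11 ≈ -4817.3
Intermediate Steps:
q(11)*1028 - 1266 = -38/11*1028 - 1266 = -39064/11 - 1266 = -52990/11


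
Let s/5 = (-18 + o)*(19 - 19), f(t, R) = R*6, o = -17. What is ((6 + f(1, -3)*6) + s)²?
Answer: 10404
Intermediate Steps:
f(t, R) = 6*R
s = 0 (s = 5*((-18 - 17)*(19 - 19)) = 5*(-35*0) = 5*0 = 0)
((6 + f(1, -3)*6) + s)² = ((6 + (6*(-3))*6) + 0)² = ((6 - 18*6) + 0)² = ((6 - 108) + 0)² = (-102 + 0)² = (-102)² = 10404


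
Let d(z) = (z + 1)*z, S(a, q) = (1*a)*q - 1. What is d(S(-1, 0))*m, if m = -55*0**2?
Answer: 0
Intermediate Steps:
S(a, q) = -1 + a*q (S(a, q) = a*q - 1 = -1 + a*q)
m = 0 (m = -55*0 = 0)
d(z) = z*(1 + z) (d(z) = (1 + z)*z = z*(1 + z))
d(S(-1, 0))*m = ((-1 - 1*0)*(1 + (-1 - 1*0)))*0 = ((-1 + 0)*(1 + (-1 + 0)))*0 = -(1 - 1)*0 = -1*0*0 = 0*0 = 0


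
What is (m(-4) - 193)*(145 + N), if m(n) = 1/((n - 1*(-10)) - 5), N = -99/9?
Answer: -25728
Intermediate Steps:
N = -11 (N = -99*⅑ = -11)
m(n) = 1/(5 + n) (m(n) = 1/((n + 10) - 5) = 1/((10 + n) - 5) = 1/(5 + n))
(m(-4) - 193)*(145 + N) = (1/(5 - 4) - 193)*(145 - 11) = (1/1 - 193)*134 = (1 - 193)*134 = -192*134 = -25728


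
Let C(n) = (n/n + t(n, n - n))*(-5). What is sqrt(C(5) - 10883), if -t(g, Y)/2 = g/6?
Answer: I*sqrt(97917)/3 ≈ 104.31*I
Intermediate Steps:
t(g, Y) = -g/3 (t(g, Y) = -2*g/6 = -g/3)
C(n) = -5 + 5*n/3 (C(n) = (n/n - n/3)*(-5) = (1 - n/3)*(-5) = -5 + 5*n/3)
sqrt(C(5) - 10883) = sqrt((-5 + (5/3)*5) - 10883) = sqrt((-5 + 25/3) - 10883) = sqrt(10/3 - 10883) = sqrt(-32639/3) = I*sqrt(97917)/3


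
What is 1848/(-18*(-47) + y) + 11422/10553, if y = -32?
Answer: 1309066/390461 ≈ 3.3526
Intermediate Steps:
1848/(-18*(-47) + y) + 11422/10553 = 1848/(-18*(-47) - 32) + 11422/10553 = 1848/(846 - 32) + 11422*(1/10553) = 1848/814 + 11422/10553 = 1848*(1/814) + 11422/10553 = 84/37 + 11422/10553 = 1309066/390461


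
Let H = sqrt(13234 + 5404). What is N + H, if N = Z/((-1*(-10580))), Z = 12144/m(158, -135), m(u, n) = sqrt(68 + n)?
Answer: sqrt(18638) - 132*I*sqrt(67)/7705 ≈ 136.52 - 0.14023*I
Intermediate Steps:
H = sqrt(18638) ≈ 136.52
Z = -12144*I*sqrt(67)/67 (Z = 12144/(sqrt(68 - 135)) = 12144/(sqrt(-67)) = 12144/((I*sqrt(67))) = 12144*(-I*sqrt(67)/67) = -12144*I*sqrt(67)/67 ≈ -1483.6*I)
N = -132*I*sqrt(67)/7705 (N = (-12144*I*sqrt(67)/67)/((-1*(-10580))) = -12144*I*sqrt(67)/67/10580 = -12144*I*sqrt(67)/67*(1/10580) = -132*I*sqrt(67)/7705 ≈ -0.14023*I)
N + H = -132*I*sqrt(67)/7705 + sqrt(18638) = sqrt(18638) - 132*I*sqrt(67)/7705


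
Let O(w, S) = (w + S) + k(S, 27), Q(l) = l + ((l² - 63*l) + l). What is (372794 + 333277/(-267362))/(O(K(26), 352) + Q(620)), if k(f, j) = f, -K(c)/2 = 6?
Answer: 1200850797/1118642608 ≈ 1.0735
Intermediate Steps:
Q(l) = l² - 61*l (Q(l) = l + (l² - 62*l) = l² - 61*l)
K(c) = -12 (K(c) = -2*6 = -12)
O(w, S) = w + 2*S (O(w, S) = (w + S) + S = (S + w) + S = w + 2*S)
(372794 + 333277/(-267362))/(O(K(26), 352) + Q(620)) = (372794 + 333277/(-267362))/((-12 + 2*352) + 620*(-61 + 620)) = (372794 + 333277*(-1/267362))/((-12 + 704) + 620*559) = (372794 - 333277/267362)/(692 + 346580) = (99670616151/267362)/347272 = (99670616151/267362)*(1/347272) = 1200850797/1118642608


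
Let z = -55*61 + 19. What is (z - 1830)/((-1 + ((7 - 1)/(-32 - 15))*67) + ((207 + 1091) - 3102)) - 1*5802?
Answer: -494302272/85237 ≈ -5799.1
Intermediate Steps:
z = -3336 (z = -3355 + 19 = -3336)
(z - 1830)/((-1 + ((7 - 1)/(-32 - 15))*67) + ((207 + 1091) - 3102)) - 1*5802 = (-3336 - 1830)/((-1 + ((7 - 1)/(-32 - 15))*67) + ((207 + 1091) - 3102)) - 1*5802 = -5166/((-1 + (6/(-47))*67) + (1298 - 3102)) - 5802 = -5166/((-1 + (6*(-1/47))*67) - 1804) - 5802 = -5166/((-1 - 6/47*67) - 1804) - 5802 = -5166/((-1 - 402/47) - 1804) - 5802 = -5166/(-449/47 - 1804) - 5802 = -5166/(-85237/47) - 5802 = -5166*(-47/85237) - 5802 = 242802/85237 - 5802 = -494302272/85237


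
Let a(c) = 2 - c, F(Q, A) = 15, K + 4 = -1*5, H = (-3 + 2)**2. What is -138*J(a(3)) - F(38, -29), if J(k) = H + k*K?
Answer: -1395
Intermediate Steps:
H = 1 (H = (-1)**2 = 1)
K = -9 (K = -4 - 1*5 = -4 - 5 = -9)
J(k) = 1 - 9*k (J(k) = 1 + k*(-9) = 1 - 9*k)
-138*J(a(3)) - F(38, -29) = -138*(1 - 9*(2 - 1*3)) - 1*15 = -138*(1 - 9*(2 - 3)) - 15 = -138*(1 - 9*(-1)) - 15 = -138*(1 + 9) - 15 = -138*10 - 15 = -1380 - 15 = -1395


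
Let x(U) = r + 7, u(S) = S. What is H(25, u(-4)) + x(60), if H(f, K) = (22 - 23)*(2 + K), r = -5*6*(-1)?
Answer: 39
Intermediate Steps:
r = 30 (r = -30*(-1) = 30)
H(f, K) = -2 - K (H(f, K) = -(2 + K) = -2 - K)
x(U) = 37 (x(U) = 30 + 7 = 37)
H(25, u(-4)) + x(60) = (-2 - 1*(-4)) + 37 = (-2 + 4) + 37 = 2 + 37 = 39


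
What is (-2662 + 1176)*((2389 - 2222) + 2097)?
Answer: -3364304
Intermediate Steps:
(-2662 + 1176)*((2389 - 2222) + 2097) = -1486*(167 + 2097) = -1486*2264 = -3364304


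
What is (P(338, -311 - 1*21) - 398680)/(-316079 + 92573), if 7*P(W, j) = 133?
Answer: 132887/74502 ≈ 1.7837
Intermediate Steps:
P(W, j) = 19 (P(W, j) = (⅐)*133 = 19)
(P(338, -311 - 1*21) - 398680)/(-316079 + 92573) = (19 - 398680)/(-316079 + 92573) = -398661/(-223506) = -398661*(-1/223506) = 132887/74502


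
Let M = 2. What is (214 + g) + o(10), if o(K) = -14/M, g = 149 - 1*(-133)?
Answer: 489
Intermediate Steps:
g = 282 (g = 149 + 133 = 282)
o(K) = -7 (o(K) = -14/2 = -14*½ = -7)
(214 + g) + o(10) = (214 + 282) - 7 = 496 - 7 = 489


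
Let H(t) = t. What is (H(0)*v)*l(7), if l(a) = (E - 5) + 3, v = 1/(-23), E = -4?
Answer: 0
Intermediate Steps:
v = -1/23 ≈ -0.043478
l(a) = -6 (l(a) = (-4 - 5) + 3 = -9 + 3 = -6)
(H(0)*v)*l(7) = (0*(-1/23))*(-6) = 0*(-6) = 0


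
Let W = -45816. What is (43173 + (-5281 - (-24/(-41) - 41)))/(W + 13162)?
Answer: -1555229/1338814 ≈ -1.1616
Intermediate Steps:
(43173 + (-5281 - (-24/(-41) - 41)))/(W + 13162) = (43173 + (-5281 - (-24/(-41) - 41)))/(-45816 + 13162) = (43173 + (-5281 - (-24*(-1/41) - 41)))/(-32654) = (43173 + (-5281 - (24/41 - 41)))*(-1/32654) = (43173 + (-5281 - 1*(-1657/41)))*(-1/32654) = (43173 + (-5281 + 1657/41))*(-1/32654) = (43173 - 214864/41)*(-1/32654) = (1555229/41)*(-1/32654) = -1555229/1338814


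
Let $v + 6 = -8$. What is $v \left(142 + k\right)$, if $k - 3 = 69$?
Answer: $-2996$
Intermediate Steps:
$v = -14$ ($v = -6 - 8 = -14$)
$k = 72$ ($k = 3 + 69 = 72$)
$v \left(142 + k\right) = - 14 \left(142 + 72\right) = \left(-14\right) 214 = -2996$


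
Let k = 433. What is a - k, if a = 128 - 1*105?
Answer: -410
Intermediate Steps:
a = 23 (a = 128 - 105 = 23)
a - k = 23 - 1*433 = 23 - 433 = -410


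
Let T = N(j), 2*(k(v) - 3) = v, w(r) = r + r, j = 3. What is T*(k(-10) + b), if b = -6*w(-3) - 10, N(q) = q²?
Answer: 216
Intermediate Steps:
w(r) = 2*r
k(v) = 3 + v/2
T = 9 (T = 3² = 9)
b = 26 (b = -12*(-3) - 10 = -6*(-6) - 10 = 36 - 10 = 26)
T*(k(-10) + b) = 9*((3 + (½)*(-10)) + 26) = 9*((3 - 5) + 26) = 9*(-2 + 26) = 9*24 = 216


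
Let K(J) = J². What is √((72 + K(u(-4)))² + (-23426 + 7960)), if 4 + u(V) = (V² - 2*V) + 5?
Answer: √470343 ≈ 685.82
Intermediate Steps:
u(V) = 1 + V² - 2*V (u(V) = -4 + ((V² - 2*V) + 5) = -4 + (5 + V² - 2*V) = 1 + V² - 2*V)
√((72 + K(u(-4)))² + (-23426 + 7960)) = √((72 + (1 + (-4)² - 2*(-4))²)² + (-23426 + 7960)) = √((72 + (1 + 16 + 8)²)² - 15466) = √((72 + 25²)² - 15466) = √((72 + 625)² - 15466) = √(697² - 15466) = √(485809 - 15466) = √470343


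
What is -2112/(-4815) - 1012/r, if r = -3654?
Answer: 699446/977445 ≈ 0.71559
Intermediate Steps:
-2112/(-4815) - 1012/r = -2112/(-4815) - 1012/(-3654) = -2112*(-1/4815) - 1012*(-1/3654) = 704/1605 + 506/1827 = 699446/977445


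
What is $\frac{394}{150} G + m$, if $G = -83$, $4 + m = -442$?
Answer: $- \frac{49801}{75} \approx -664.01$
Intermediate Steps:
$m = -446$ ($m = -4 - 442 = -446$)
$\frac{394}{150} G + m = \frac{394}{150} \left(-83\right) - 446 = 394 \cdot \frac{1}{150} \left(-83\right) - 446 = \frac{197}{75} \left(-83\right) - 446 = - \frac{16351}{75} - 446 = - \frac{49801}{75}$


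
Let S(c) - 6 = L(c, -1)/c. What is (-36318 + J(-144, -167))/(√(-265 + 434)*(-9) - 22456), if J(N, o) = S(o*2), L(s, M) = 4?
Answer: 6064106/3769691 ≈ 1.6086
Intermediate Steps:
S(c) = 6 + 4/c
J(N, o) = 6 + 2/o (J(N, o) = 6 + 4/((o*2)) = 6 + 4/((2*o)) = 6 + 4*(1/(2*o)) = 6 + 2/o)
(-36318 + J(-144, -167))/(√(-265 + 434)*(-9) - 22456) = (-36318 + (6 + 2/(-167)))/(√(-265 + 434)*(-9) - 22456) = (-36318 + (6 + 2*(-1/167)))/(√169*(-9) - 22456) = (-36318 + (6 - 2/167))/(13*(-9) - 22456) = (-36318 + 1000/167)/(-117 - 22456) = -6064106/167/(-22573) = -6064106/167*(-1/22573) = 6064106/3769691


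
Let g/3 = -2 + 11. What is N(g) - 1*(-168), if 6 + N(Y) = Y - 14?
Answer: 175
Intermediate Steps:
g = 27 (g = 3*(-2 + 11) = 3*9 = 27)
N(Y) = -20 + Y (N(Y) = -6 + (Y - 14) = -6 + (-14 + Y) = -20 + Y)
N(g) - 1*(-168) = (-20 + 27) - 1*(-168) = 7 + 168 = 175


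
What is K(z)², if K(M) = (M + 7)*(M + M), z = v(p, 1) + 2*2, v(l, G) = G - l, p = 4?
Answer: 256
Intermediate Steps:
z = 1 (z = (1 - 1*4) + 2*2 = (1 - 4) + 4 = -3 + 4 = 1)
K(M) = 2*M*(7 + M) (K(M) = (7 + M)*(2*M) = 2*M*(7 + M))
K(z)² = (2*1*(7 + 1))² = (2*1*8)² = 16² = 256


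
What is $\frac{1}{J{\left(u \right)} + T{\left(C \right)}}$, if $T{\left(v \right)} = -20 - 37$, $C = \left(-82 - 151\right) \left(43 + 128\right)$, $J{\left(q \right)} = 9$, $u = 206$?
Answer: $- \frac{1}{48} \approx -0.020833$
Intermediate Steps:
$C = -39843$ ($C = \left(-233\right) 171 = -39843$)
$T{\left(v \right)} = -57$ ($T{\left(v \right)} = -20 - 37 = -57$)
$\frac{1}{J{\left(u \right)} + T{\left(C \right)}} = \frac{1}{9 - 57} = \frac{1}{-48} = - \frac{1}{48}$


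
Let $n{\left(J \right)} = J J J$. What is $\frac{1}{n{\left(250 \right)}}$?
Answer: $\frac{1}{15625000} \approx 6.4 \cdot 10^{-8}$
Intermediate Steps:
$n{\left(J \right)} = J^{3}$ ($n{\left(J \right)} = J^{2} J = J^{3}$)
$\frac{1}{n{\left(250 \right)}} = \frac{1}{250^{3}} = \frac{1}{15625000}$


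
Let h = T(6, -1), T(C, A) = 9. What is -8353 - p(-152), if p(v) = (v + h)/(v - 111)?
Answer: -2196982/263 ≈ -8353.5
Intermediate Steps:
h = 9
p(v) = (9 + v)/(-111 + v) (p(v) = (v + 9)/(v - 111) = (9 + v)/(-111 + v))
-8353 - p(-152) = -8353 - (9 - 152)/(-111 - 152) = -8353 - (-143)/(-263) = -8353 - (-1)*(-143)/263 = -8353 - 1*143/263 = -8353 - 143/263 = -2196982/263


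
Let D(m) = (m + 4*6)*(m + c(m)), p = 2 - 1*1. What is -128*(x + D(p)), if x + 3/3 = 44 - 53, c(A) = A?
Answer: -5120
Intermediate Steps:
p = 1 (p = 2 - 1 = 1)
x = -10 (x = -1 + (44 - 53) = -1 - 9 = -10)
D(m) = 2*m*(24 + m) (D(m) = (m + 4*6)*(m + m) = (m + 24)*(2*m) = (24 + m)*(2*m) = 2*m*(24 + m))
-128*(x + D(p)) = -128*(-10 + 2*1*(24 + 1)) = -128*(-10 + 2*1*25) = -128*(-10 + 50) = -128*40 = -5120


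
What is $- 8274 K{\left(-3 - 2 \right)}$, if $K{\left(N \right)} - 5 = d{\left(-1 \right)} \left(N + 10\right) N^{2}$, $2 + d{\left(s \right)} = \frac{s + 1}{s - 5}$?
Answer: $2027130$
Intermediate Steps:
$d{\left(s \right)} = -2 + \frac{1 + s}{-5 + s}$ ($d{\left(s \right)} = -2 + \frac{s + 1}{s - 5} = -2 + \frac{1 + s}{-5 + s}$)
$K{\left(N \right)} = 5 + N^{2} \left(-20 - 2 N\right)$ ($K{\left(N \right)} = 5 + \frac{11 - -1}{-5 - 1} \left(N + 10\right) N^{2} = 5 + \frac{11 + 1}{-6} \left(10 + N\right) N^{2} = 5 + \left(- \frac{1}{6}\right) 12 \left(10 + N\right) N^{2} = 5 + - 2 \left(10 + N\right) N^{2} = 5 + \left(-20 - 2 N\right) N^{2} = 5 + N^{2} \left(-20 - 2 N\right)$)
$- 8274 K{\left(-3 - 2 \right)} = - 8274 \left(5 - 20 \left(-3 - 2\right)^{2} - 2 \left(-3 - 2\right)^{3}\right) = - 8274 \left(5 - 20 \left(-5\right)^{2} - 2 \left(-5\right)^{3}\right) = - 8274 \left(5 - 500 - -250\right) = - 8274 \left(5 - 500 + 250\right) = \left(-8274\right) \left(-245\right) = 2027130$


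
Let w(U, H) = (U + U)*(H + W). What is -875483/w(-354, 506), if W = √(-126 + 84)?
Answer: 221497199/90651612 - 875483*I*√42/181303224 ≈ 2.4434 - 0.031294*I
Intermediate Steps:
W = I*√42 (W = √(-42) = I*√42 ≈ 6.4807*I)
w(U, H) = 2*U*(H + I*√42) (w(U, H) = (U + U)*(H + I*√42) = (2*U)*(H + I*√42) = 2*U*(H + I*√42))
-875483/w(-354, 506) = -875483*(-1/(708*(506 + I*√42))) = -875483/(-358248 - 708*I*√42)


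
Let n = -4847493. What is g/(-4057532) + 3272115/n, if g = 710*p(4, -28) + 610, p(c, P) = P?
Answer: -313888098335/468306142078 ≈ -0.67026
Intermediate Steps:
g = -19270 (g = 710*(-28) + 610 = -19880 + 610 = -19270)
g/(-4057532) + 3272115/n = -19270/(-4057532) + 3272115/(-4847493) = -19270*(-1/4057532) + 3272115*(-1/4847493) = 9635/2028766 - 155815/230833 = -313888098335/468306142078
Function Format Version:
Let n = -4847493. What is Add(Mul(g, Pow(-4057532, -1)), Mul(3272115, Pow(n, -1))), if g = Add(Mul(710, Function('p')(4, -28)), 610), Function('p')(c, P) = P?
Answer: Rational(-313888098335, 468306142078) ≈ -0.67026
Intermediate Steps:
g = -19270 (g = Add(Mul(710, -28), 610) = Add(-19880, 610) = -19270)
Add(Mul(g, Pow(-4057532, -1)), Mul(3272115, Pow(n, -1))) = Add(Mul(-19270, Pow(-4057532, -1)), Mul(3272115, Pow(-4847493, -1))) = Add(Mul(-19270, Rational(-1, 4057532)), Mul(3272115, Rational(-1, 4847493))) = Add(Rational(9635, 2028766), Rational(-155815, 230833)) = Rational(-313888098335, 468306142078)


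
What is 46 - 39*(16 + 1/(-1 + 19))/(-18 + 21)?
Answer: -2929/18 ≈ -162.72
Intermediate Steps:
46 - 39*(16 + 1/(-1 + 19))/(-18 + 21) = 46 - 39*(16 + 1/18)/3 = 46 - 3757/(6*3) = 46 - 39*289/54 = 46 - 3757/18 = -2929/18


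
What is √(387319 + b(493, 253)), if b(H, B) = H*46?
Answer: √409997 ≈ 640.31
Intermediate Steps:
b(H, B) = 46*H
√(387319 + b(493, 253)) = √(387319 + 46*493) = √(387319 + 22678) = √409997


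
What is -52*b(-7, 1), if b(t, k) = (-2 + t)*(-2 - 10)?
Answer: -5616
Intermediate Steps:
b(t, k) = 24 - 12*t (b(t, k) = (-2 + t)*(-12) = 24 - 12*t)
-52*b(-7, 1) = -52*(24 - 12*(-7)) = -52*(24 + 84) = -52*108 = -5616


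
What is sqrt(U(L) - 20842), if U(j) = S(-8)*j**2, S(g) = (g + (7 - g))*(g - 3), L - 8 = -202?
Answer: I*sqrt(2918814) ≈ 1708.5*I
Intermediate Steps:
L = -194 (L = 8 - 202 = -194)
S(g) = -21 + 7*g (S(g) = 7*(-3 + g) = -21 + 7*g)
U(j) = -77*j**2 (U(j) = (-21 + 7*(-8))*j**2 = (-21 - 56)*j**2 = -77*j**2)
sqrt(U(L) - 20842) = sqrt(-77*(-194)**2 - 20842) = sqrt(-77*37636 - 20842) = sqrt(-2897972 - 20842) = sqrt(-2918814) = I*sqrt(2918814)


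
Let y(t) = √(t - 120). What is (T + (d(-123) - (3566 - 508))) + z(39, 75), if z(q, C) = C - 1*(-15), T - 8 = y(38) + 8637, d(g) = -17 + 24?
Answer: 5684 + I*√82 ≈ 5684.0 + 9.0554*I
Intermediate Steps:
d(g) = 7
y(t) = √(-120 + t)
T = 8645 + I*√82 (T = 8 + (√(-120 + 38) + 8637) = 8 + (√(-82) + 8637) = 8 + (I*√82 + 8637) = 8 + (8637 + I*√82) = 8645 + I*√82 ≈ 8645.0 + 9.0554*I)
z(q, C) = 15 + C (z(q, C) = C + 15 = 15 + C)
(T + (d(-123) - (3566 - 508))) + z(39, 75) = ((8645 + I*√82) + (7 - (3566 - 508))) + (15 + 75) = ((8645 + I*√82) + (7 - 1*3058)) + 90 = ((8645 + I*√82) + (7 - 3058)) + 90 = ((8645 + I*√82) - 3051) + 90 = (5594 + I*√82) + 90 = 5684 + I*√82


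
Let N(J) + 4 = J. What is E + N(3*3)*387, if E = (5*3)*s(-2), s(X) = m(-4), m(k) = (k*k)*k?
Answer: 975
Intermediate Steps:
m(k) = k**3 (m(k) = k**2*k = k**3)
s(X) = -64 (s(X) = (-4)**3 = -64)
N(J) = -4 + J
E = -960 (E = (5*3)*(-64) = 15*(-64) = -960)
E + N(3*3)*387 = -960 + (-4 + 3*3)*387 = -960 + (-4 + 9)*387 = -960 + 5*387 = -960 + 1935 = 975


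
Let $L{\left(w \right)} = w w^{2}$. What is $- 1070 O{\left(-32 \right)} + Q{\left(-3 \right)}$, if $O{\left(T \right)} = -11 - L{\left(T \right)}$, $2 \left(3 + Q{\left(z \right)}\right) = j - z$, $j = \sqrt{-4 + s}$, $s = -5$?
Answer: $- \frac{70099983}{2} + \frac{3 i}{2} \approx -3.505 \cdot 10^{7} + 1.5 i$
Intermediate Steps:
$L{\left(w \right)} = w^{3}$
$j = 3 i$ ($j = \sqrt{-4 - 5} = \sqrt{-9} = 3 i \approx 3.0 i$)
$Q{\left(z \right)} = -3 - \frac{z}{2} + \frac{3 i}{2}$ ($Q{\left(z \right)} = -3 + \frac{3 i - z}{2} = -3 + \frac{- z + 3 i}{2} = -3 - \left(\frac{z}{2} - \frac{3 i}{2}\right) = -3 - \frac{z}{2} + \frac{3 i}{2}$)
$O{\left(T \right)} = -11 - T^{3}$
$- 1070 O{\left(-32 \right)} + Q{\left(-3 \right)} = - 1070 \left(-11 - \left(-32\right)^{3}\right) - \left(\frac{3}{2} - \frac{3 i}{2}\right) = - 1070 \left(-11 - -32768\right) + \left(-3 + \frac{3}{2} + \frac{3 i}{2}\right) = - 1070 \left(-11 + 32768\right) - \left(\frac{3}{2} - \frac{3 i}{2}\right) = \left(-1070\right) 32757 - \left(\frac{3}{2} - \frac{3 i}{2}\right) = -35049990 - \left(\frac{3}{2} - \frac{3 i}{2}\right) = - \frac{70099983}{2} + \frac{3 i}{2}$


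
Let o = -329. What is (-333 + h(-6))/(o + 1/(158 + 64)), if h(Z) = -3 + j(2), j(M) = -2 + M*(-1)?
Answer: 75480/73037 ≈ 1.0334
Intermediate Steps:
j(M) = -2 - M
h(Z) = -7 (h(Z) = -3 + (-2 - 1*2) = -3 + (-2 - 2) = -3 - 4 = -7)
(-333 + h(-6))/(o + 1/(158 + 64)) = (-333 - 7)/(-329 + 1/(158 + 64)) = -340/(-329 + 1/222) = -340/(-73037/222) = -340*(-222/73037) = 75480/73037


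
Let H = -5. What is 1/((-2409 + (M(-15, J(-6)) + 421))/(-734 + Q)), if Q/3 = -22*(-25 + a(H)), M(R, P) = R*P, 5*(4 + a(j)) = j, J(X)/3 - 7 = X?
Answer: -1246/2033 ≈ -0.61289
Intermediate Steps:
J(X) = 21 + 3*X
a(j) = -4 + j/5
M(R, P) = P*R
Q = 1980 (Q = 3*(-22*(-25 + (-4 + (⅕)*(-5)))) = 3*(-22*(-25 + (-4 - 1))) = 3*(-22*(-25 - 5)) = 3*(-22*(-30)) = 3*660 = 1980)
1/((-2409 + (M(-15, J(-6)) + 421))/(-734 + Q)) = 1/((-2409 + ((21 + 3*(-6))*(-15) + 421))/(-734 + 1980)) = 1/((-2409 + ((21 - 18)*(-15) + 421))/1246) = 1/((-2409 + (3*(-15) + 421))*(1/1246)) = 1/((-2409 + (-45 + 421))*(1/1246)) = 1/((-2409 + 376)*(1/1246)) = 1/(-2033*1/1246) = 1/(-2033/1246) = -1246/2033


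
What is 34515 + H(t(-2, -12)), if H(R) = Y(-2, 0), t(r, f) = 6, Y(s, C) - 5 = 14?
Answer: 34534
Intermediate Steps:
Y(s, C) = 19 (Y(s, C) = 5 + 14 = 19)
H(R) = 19
34515 + H(t(-2, -12)) = 34515 + 19 = 34534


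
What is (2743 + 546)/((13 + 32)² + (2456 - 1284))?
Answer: 143/139 ≈ 1.0288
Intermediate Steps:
(2743 + 546)/((13 + 32)² + (2456 - 1284)) = 3289/(45² + 1172) = 3289/(2025 + 1172) = 3289/3197 = 3289*(1/3197) = 143/139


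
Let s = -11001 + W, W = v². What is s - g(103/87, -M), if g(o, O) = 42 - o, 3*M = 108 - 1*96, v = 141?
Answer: 769009/87 ≈ 8839.2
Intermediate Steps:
M = 4 (M = (108 - 1*96)/3 = (108 - 96)/3 = (⅓)*12 = 4)
W = 19881 (W = 141² = 19881)
s = 8880 (s = -11001 + 19881 = 8880)
s - g(103/87, -M) = 8880 - (42 - 103/87) = 8880 - 1*3551/87 = 8880 - 3551/87 = 769009/87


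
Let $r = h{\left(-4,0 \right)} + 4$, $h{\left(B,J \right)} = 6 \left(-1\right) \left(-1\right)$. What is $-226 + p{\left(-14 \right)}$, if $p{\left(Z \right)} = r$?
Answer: $-216$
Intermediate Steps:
$h{\left(B,J \right)} = 6$ ($h{\left(B,J \right)} = \left(-6\right) \left(-1\right) = 6$)
$r = 10$ ($r = 6 + 4 = 10$)
$p{\left(Z \right)} = 10$
$-226 + p{\left(-14 \right)} = -226 + 10 = -216$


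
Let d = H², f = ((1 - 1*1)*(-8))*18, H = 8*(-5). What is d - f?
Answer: 1600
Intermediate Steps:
H = -40
f = 0 (f = ((1 - 1)*(-8))*18 = (0*(-8))*18 = 0*18 = 0)
d = 1600 (d = (-40)² = 1600)
d - f = 1600 - 1*0 = 1600 + 0 = 1600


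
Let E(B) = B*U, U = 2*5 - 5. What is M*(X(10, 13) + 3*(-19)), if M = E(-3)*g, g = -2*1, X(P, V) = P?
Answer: -1410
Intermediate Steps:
U = 5 (U = 10 - 5 = 5)
g = -2
E(B) = 5*B (E(B) = B*5 = 5*B)
M = 30 (M = (5*(-3))*(-2) = -15*(-2) = 30)
M*(X(10, 13) + 3*(-19)) = 30*(10 + 3*(-19)) = 30*(10 - 57) = 30*(-47) = -1410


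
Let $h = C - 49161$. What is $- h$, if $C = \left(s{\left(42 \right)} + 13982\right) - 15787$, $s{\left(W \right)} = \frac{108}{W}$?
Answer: $\frac{356744}{7} \approx 50963.0$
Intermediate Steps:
$C = - \frac{12617}{7}$ ($C = \left(\frac{108}{42} + 13982\right) - 15787 = \left(108 \cdot \frac{1}{42} + 13982\right) - 15787 = \left(\frac{18}{7} + 13982\right) - 15787 = \frac{97892}{7} - 15787 = - \frac{12617}{7} \approx -1802.4$)
$h = - \frac{356744}{7}$ ($h = - \frac{12617}{7} - 49161 = - \frac{356744}{7} \approx -50963.0$)
$- h = \left(-1\right) \left(- \frac{356744}{7}\right) = \frac{356744}{7}$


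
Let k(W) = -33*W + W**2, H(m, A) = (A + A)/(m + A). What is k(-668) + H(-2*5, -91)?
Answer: 47295250/101 ≈ 4.6827e+5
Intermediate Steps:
H(m, A) = 2*A/(A + m) (H(m, A) = (2*A)/(A + m) = 2*A/(A + m))
k(W) = W**2 - 33*W
k(-668) + H(-2*5, -91) = -668*(-33 - 668) + 2*(-91)/(-91 - 2*5) = -668*(-701) + 2*(-91)/(-91 - 10) = 468268 + 2*(-91)/(-101) = 468268 + 2*(-91)*(-1/101) = 468268 + 182/101 = 47295250/101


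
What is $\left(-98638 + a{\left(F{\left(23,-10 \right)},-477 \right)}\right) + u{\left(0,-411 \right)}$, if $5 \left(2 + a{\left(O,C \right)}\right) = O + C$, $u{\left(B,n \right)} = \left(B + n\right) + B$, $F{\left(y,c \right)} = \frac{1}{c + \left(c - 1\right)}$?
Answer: $- \frac{10410373}{105} \approx -99146.0$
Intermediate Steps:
$F{\left(y,c \right)} = \frac{1}{-1 + 2 c}$ ($F{\left(y,c \right)} = \frac{1}{c + \left(-1 + c\right)} = \frac{1}{-1 + 2 c}$)
$u{\left(B,n \right)} = n + 2 B$
$a{\left(O,C \right)} = -2 + \frac{C}{5} + \frac{O}{5}$ ($a{\left(O,C \right)} = -2 + \frac{O + C}{5} = -2 + \frac{C + O}{5} = -2 + \left(\frac{C}{5} + \frac{O}{5}\right) = -2 + \frac{C}{5} + \frac{O}{5}$)
$\left(-98638 + a{\left(F{\left(23,-10 \right)},-477 \right)}\right) + u{\left(0,-411 \right)} = \left(-98638 + \left(-2 + \frac{1}{5} \left(-477\right) + \frac{1}{5 \left(-1 + 2 \left(-10\right)\right)}\right)\right) + \left(-411 + 2 \cdot 0\right) = \left(-98638 - \left(\frac{487}{5} - \frac{1}{5 \left(-1 - 20\right)}\right)\right) + \left(-411 + 0\right) = \left(-98638 - \left(\frac{487}{5} + \frac{1}{105}\right)\right) - 411 = \left(-98638 - \frac{10228}{105}\right) - 411 = - \frac{10367218}{105} - 411 = - \frac{10410373}{105}$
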